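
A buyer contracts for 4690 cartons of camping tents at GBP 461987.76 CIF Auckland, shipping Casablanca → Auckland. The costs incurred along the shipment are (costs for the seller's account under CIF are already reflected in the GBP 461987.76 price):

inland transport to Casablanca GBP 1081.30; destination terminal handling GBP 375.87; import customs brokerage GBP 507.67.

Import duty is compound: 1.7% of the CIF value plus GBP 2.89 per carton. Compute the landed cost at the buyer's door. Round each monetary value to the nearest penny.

Total landed cost: GBP 484279.19

CIF: the seller pays costs through ocean freight and marine insurance to the destination port.
Already in the invoice (seller's account under CIF): inland to port — exclude.
The CIF price already equals the CIF value: 461987.76
Ad valorem component: 461987.76 × 1.7% = 7853.79
Specific component: 4690 × 2.89 = 13554.10
Import duty = 7853.79 + 13554.10 = 21407.89
Buyer bears: destination terminal 375.87 + brokerage 507.67 + duty 21407.89 = 22291.43
Landed cost = invoice 461987.76 + 22291.43 = 484279.19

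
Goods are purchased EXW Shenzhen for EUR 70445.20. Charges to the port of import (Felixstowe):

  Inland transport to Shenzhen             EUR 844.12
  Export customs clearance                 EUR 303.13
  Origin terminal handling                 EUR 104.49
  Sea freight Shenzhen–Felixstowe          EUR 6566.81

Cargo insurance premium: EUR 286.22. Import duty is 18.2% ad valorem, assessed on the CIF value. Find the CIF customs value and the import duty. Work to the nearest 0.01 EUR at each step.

CIF value: EUR 78549.97; import duty: EUR 14296.09

CIF = EXW price + pre-shipment costs + freight + insurance
CIF = 70445.20 + 844.12 + 303.13 + 104.49 + 6566.81 + 286.22 = 78549.97
Import duty = 78549.97 × 18.2% = 14296.09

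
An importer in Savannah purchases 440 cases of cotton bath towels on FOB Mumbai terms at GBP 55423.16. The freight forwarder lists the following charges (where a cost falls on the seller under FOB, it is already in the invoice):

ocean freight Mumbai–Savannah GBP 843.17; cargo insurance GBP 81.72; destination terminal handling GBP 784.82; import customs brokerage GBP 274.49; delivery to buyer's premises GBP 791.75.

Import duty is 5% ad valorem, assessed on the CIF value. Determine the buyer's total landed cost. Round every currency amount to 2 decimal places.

Total landed cost: GBP 61016.51

FOB: the seller bears costs until goods are on board at the origin port; the buyer bears freight, insurance and all costs thereafter.
CIF value = FOB price + freight + insurance = 55423.16 + 843.17 + 81.72 = 56348.05
Import duty = 56348.05 × 5% = 2817.40
Buyer bears: freight 843.17 + insurance 81.72 + destination terminal 784.82 + brokerage 274.49 + delivery 791.75 + duty 2817.40 = 5593.35
Landed cost = invoice 55423.16 + 5593.35 = 61016.51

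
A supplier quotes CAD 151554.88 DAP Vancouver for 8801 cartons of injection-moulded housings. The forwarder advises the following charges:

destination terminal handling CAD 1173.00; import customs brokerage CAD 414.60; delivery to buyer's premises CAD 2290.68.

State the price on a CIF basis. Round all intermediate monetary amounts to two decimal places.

CIF price: CAD 148091.20

Not relevant to the conversion: brokerage — on the buyer under both terms; not part of either seller's price.
From DAP to CIF, the seller no longer bears: destination terminal, delivery.
CIF price = 151554.88 − 1173.00 − 2290.68 = 148091.20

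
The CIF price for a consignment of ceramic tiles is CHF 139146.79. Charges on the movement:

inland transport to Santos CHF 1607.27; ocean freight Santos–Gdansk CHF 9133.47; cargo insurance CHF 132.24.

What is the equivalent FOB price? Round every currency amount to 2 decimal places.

FOB price: CHF 129881.08

Not relevant to the conversion: inland to port — on the seller under both CIF and FOB; already in the CIF price and stays in the FOB price.
From CIF to FOB, the seller no longer bears: freight, insurance.
FOB price = 139146.79 − 9133.47 − 132.24 = 129881.08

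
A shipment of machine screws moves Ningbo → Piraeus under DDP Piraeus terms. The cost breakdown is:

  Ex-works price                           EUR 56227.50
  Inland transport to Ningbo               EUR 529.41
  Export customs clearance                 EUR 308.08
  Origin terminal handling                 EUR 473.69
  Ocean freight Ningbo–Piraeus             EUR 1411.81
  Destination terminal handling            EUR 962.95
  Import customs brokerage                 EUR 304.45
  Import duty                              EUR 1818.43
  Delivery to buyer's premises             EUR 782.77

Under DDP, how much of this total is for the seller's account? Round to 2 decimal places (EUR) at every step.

Seller's account: EUR 62819.09

DDP: the seller bears all costs including import duty.
Seller's account: goods 56227.50 + inland to port 529.41 + export clearance 308.08 + origin terminal 473.69 + freight 1411.81 + destination terminal 962.95 + brokerage 304.45 + duty 1818.43 + delivery 782.77 = 62819.09
Buyer's account: 0.00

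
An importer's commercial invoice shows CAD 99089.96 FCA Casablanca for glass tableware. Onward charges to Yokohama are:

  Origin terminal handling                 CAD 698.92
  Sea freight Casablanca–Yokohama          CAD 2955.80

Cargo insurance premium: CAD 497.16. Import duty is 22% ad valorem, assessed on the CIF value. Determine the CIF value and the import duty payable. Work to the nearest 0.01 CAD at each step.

CIF value: CAD 103241.84; import duty: CAD 22713.20

CIF = FCA price + pre-shipment costs + freight + insurance
CIF = 99089.96 + 698.92 + 2955.80 + 497.16 = 103241.84
Import duty = 103241.84 × 22% = 22713.20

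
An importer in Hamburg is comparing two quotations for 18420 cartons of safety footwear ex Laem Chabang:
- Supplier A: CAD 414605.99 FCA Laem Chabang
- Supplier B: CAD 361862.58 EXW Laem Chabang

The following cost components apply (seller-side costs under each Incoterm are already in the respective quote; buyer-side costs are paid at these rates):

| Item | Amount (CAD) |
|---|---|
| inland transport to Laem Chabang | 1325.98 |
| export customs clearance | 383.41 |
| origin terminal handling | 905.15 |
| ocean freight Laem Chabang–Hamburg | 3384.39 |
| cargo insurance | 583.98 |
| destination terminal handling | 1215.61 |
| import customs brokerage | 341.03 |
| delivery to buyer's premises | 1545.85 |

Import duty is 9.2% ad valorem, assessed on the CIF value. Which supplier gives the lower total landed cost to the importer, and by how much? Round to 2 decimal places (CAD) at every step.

Supplier A (FCA):
CIF value = FCA price + origin terminal + freight + insurance = 414605.99 + 905.15 + 3384.39 + 583.98 = 419479.51
Import duty = 419479.51 × 9.2% = 38592.11
Buyer bears (A): 905.15 + 3384.39 + 583.98 + 1215.61 + 341.03 + 1545.85 = 7976.01
Landed cost (A) = invoice 414605.99 + 7976.01 + duty 38592.11 = 461174.11
Supplier B (EXW):
CIF value = EXW price + inland to port + export clearance + origin terminal + freight + insurance = 361862.58 + 1325.98 + 383.41 + 905.15 + 3384.39 + 583.98 = 368445.49
Import duty = 368445.49 × 9.2% = 33896.99
Buyer bears (B): 1325.98 + 383.41 + 905.15 + 3384.39 + 583.98 + 1215.61 + 341.03 + 1545.85 = 9685.40
Landed cost (B) = invoice 361862.58 + 9685.40 + duty 33896.99 = 405444.97
Difference = |461174.11 − 405444.97| = 55729.14

Supplier B is cheaper by CAD 55729.14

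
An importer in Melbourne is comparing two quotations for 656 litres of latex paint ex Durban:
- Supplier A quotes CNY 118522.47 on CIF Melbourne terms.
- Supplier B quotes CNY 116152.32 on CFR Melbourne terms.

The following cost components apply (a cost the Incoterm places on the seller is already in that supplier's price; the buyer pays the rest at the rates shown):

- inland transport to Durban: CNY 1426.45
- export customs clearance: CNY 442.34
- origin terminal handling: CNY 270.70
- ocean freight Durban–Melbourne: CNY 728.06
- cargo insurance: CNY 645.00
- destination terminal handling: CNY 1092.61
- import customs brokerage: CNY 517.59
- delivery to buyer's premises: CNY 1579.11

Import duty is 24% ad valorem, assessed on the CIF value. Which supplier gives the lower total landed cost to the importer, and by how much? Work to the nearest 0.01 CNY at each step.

Supplier A (CIF):
The CIF price already equals the CIF value: 118522.47
Import duty = 118522.47 × 24% = 28445.39
Buyer bears (A): 1092.61 + 517.59 + 1579.11 = 3189.31
Landed cost (A) = invoice 118522.47 + 3189.31 + duty 28445.39 = 150157.17
Supplier B (CFR):
CIF value = CFR price + insurance = 116152.32 + 645.00 = 116797.32
Import duty = 116797.32 × 24% = 28031.36
Buyer bears (B): 645.00 + 1092.61 + 517.59 + 1579.11 = 3834.31
Landed cost (B) = invoice 116152.32 + 3834.31 + duty 28031.36 = 148017.99
Difference = |150157.17 − 148017.99| = 2139.18

Supplier B is cheaper by CNY 2139.18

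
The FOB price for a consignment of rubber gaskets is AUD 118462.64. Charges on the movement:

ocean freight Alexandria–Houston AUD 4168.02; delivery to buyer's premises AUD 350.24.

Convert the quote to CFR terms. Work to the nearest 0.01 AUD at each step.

Not relevant to the conversion: delivery — on the buyer under both terms; not part of either seller's price.
From FOB to CFR, the seller additionally bears: freight.
CFR price = 118462.64 + 4168.02 = 122630.66

CFR price: AUD 122630.66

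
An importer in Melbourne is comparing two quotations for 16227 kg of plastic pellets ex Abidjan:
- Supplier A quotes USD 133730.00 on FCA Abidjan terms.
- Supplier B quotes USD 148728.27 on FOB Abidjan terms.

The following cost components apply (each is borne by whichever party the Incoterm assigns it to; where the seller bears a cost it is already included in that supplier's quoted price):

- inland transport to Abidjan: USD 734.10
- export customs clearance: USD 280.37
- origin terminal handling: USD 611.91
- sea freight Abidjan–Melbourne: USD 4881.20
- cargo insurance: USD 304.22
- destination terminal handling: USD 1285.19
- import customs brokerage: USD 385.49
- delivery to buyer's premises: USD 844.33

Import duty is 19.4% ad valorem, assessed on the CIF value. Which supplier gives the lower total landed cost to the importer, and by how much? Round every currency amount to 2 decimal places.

Supplier A (FCA):
CIF value = FCA price + origin terminal + freight + insurance = 133730.00 + 611.91 + 4881.20 + 304.22 = 139527.33
Import duty = 139527.33 × 19.4% = 27068.30
Buyer bears (A): 611.91 + 4881.20 + 304.22 + 1285.19 + 385.49 + 844.33 = 8312.34
Landed cost (A) = invoice 133730.00 + 8312.34 + duty 27068.30 = 169110.64
Supplier B (FOB):
CIF value = FOB price + freight + insurance = 148728.27 + 4881.20 + 304.22 = 153913.69
Import duty = 153913.69 × 19.4% = 29859.26
Buyer bears (B): 4881.20 + 304.22 + 1285.19 + 385.49 + 844.33 = 7700.43
Landed cost (B) = invoice 148728.27 + 7700.43 + duty 29859.26 = 186287.96
Difference = |169110.64 − 186287.96| = 17177.32

Supplier A is cheaper by USD 17177.32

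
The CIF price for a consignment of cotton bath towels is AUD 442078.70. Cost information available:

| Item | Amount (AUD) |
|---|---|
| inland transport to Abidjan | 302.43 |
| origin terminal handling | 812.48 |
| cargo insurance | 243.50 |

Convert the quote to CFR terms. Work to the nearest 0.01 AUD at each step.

Not relevant to the conversion: inland to port, origin terminal — on the seller under both CIF and CFR; already in the CIF price and stays in the CFR price.
From CIF to CFR, the seller no longer bears: insurance.
CFR price = 442078.70 − 243.50 = 441835.20

CFR price: AUD 441835.20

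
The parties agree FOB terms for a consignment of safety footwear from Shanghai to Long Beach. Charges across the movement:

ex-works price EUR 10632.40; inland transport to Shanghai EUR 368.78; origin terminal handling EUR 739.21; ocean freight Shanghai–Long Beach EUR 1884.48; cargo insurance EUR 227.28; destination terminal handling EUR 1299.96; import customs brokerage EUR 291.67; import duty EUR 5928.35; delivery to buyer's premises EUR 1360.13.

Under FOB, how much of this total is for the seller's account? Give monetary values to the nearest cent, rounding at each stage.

FOB: the seller bears costs until goods are on board at the origin port; the buyer bears freight, insurance and all costs thereafter.
Seller's account: goods 10632.40 + inland to port 368.78 + origin terminal 739.21 = 11740.39
Buyer's account: freight 1884.48 + insurance 227.28 + destination terminal 1299.96 + brokerage 291.67 + duty 5928.35 + delivery 1360.13 = 10991.87

Seller's account: EUR 11740.39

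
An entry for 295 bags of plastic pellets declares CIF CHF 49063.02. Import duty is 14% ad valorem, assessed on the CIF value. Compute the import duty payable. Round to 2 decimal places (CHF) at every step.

Import duty: CHF 6868.82

Import duty = 49063.02 × 14% = 6868.82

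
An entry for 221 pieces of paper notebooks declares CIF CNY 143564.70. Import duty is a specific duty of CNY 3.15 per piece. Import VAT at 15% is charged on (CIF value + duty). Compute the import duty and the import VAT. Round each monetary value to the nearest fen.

Import duty: CNY 696.15; import VAT: CNY 21639.13

Import duty = 221 × 3.15 = 696.15
VAT base = CIF + duty = 143564.70 + 696.15 = 144260.85
Import VAT = 144260.85 × 15% = 21639.13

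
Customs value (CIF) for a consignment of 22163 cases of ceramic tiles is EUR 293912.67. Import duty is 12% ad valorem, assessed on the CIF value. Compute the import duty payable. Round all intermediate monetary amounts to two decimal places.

Import duty = 293912.67 × 12% = 35269.52

Import duty: EUR 35269.52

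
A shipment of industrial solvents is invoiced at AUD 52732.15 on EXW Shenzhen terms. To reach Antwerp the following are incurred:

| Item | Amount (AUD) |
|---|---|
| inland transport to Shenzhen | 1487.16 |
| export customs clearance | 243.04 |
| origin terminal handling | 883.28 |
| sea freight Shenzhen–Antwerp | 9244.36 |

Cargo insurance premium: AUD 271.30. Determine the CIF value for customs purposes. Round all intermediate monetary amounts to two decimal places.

CIF value: AUD 64861.29

CIF = EXW price + pre-shipment costs + freight + insurance
CIF = 52732.15 + 1487.16 + 243.04 + 883.28 + 9244.36 + 271.30 = 64861.29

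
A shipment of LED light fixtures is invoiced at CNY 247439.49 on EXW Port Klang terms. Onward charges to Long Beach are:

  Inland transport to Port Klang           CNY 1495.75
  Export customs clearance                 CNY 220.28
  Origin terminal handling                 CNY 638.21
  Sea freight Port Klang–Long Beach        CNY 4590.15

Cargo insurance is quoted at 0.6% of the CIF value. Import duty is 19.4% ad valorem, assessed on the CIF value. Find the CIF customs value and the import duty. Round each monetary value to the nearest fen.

CIF value: CNY 255919.40; import duty: CNY 49648.36

Let C be the CIF value. C = EXW price + pre-shipment costs + freight + 0.6% × C
C − 0.6% × C = 247439.49 + 1495.75 + 220.28 + 638.21 + 4590.15
0.994 × C = 254383.88
C = 254383.88 / 0.994 = 255919.40
Insurance premium = 0.6% × 255919.40 = 1535.52
Import duty = 255919.40 × 19.4% = 49648.36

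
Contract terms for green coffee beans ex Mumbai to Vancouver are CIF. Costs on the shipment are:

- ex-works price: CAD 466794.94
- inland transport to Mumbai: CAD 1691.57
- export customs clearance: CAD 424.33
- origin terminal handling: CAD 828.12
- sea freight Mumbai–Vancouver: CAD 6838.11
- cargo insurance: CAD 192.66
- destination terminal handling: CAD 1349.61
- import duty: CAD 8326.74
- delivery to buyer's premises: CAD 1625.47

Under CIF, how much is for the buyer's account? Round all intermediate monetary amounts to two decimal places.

CIF: the seller pays costs through ocean freight and marine insurance to the destination port.
Seller's account: goods 466794.94 + inland to port 1691.57 + export clearance 424.33 + origin terminal 828.12 + freight 6838.11 + insurance 192.66 = 476769.73
Buyer's account: destination terminal 1349.61 + duty 8326.74 + delivery 1625.47 = 11301.82

Buyer's account: CAD 11301.82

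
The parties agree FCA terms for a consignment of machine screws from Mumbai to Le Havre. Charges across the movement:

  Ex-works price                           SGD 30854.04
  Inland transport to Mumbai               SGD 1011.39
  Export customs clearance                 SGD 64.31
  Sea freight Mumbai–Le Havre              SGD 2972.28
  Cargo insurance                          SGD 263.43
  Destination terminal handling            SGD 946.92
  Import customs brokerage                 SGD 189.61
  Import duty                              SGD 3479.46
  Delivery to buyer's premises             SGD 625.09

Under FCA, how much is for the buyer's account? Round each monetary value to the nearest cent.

FCA: the seller delivers export-cleared goods to the carrier; the buyer bears costs from that point.
Seller's account: goods 30854.04 + inland to port 1011.39 + export clearance 64.31 = 31929.74
Buyer's account: freight 2972.28 + insurance 263.43 + destination terminal 946.92 + brokerage 189.61 + duty 3479.46 + delivery 625.09 = 8476.79

Buyer's account: SGD 8476.79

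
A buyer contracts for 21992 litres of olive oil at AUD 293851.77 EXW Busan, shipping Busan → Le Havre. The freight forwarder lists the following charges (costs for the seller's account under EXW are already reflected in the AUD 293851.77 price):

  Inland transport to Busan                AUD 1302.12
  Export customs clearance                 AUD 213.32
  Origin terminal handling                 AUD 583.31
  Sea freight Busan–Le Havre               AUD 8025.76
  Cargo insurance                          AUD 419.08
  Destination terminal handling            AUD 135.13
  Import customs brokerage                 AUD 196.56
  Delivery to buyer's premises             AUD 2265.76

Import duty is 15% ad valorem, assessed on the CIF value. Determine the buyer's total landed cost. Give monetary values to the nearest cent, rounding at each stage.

Total landed cost: AUD 352652.11

EXW: the seller makes goods available at their premises; the buyer bears all onward costs.
CIF value = EXW price + inland to port + export clearance + origin terminal + freight + insurance = 293851.77 + 1302.12 + 213.32 + 583.31 + 8025.76 + 419.08 = 304395.36
Import duty = 304395.36 × 15% = 45659.30
Buyer bears: inland to port 1302.12 + export clearance 213.32 + origin terminal 583.31 + freight 8025.76 + insurance 419.08 + destination terminal 135.13 + brokerage 196.56 + delivery 2265.76 + duty 45659.30 = 58800.34
Landed cost = invoice 293851.77 + 58800.34 = 352652.11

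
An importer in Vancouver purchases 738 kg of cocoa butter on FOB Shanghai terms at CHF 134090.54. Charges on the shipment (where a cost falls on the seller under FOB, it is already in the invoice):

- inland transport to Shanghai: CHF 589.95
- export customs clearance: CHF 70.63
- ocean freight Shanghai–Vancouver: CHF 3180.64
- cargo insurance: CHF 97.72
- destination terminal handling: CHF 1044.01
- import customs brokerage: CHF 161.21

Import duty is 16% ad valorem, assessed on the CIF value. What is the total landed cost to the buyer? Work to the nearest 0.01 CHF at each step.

FOB: the seller bears costs until goods are on board at the origin port; the buyer bears freight, insurance and all costs thereafter.
Already in the invoice (seller's account under FOB): inland to port, export clearance — exclude.
CIF value = FOB price + freight + insurance = 134090.54 + 3180.64 + 97.72 = 137368.90
Import duty = 137368.90 × 16% = 21979.02
Buyer bears: freight 3180.64 + insurance 97.72 + destination terminal 1044.01 + brokerage 161.21 + duty 21979.02 = 26462.60
Landed cost = invoice 134090.54 + 26462.60 = 160553.14

Total landed cost: CHF 160553.14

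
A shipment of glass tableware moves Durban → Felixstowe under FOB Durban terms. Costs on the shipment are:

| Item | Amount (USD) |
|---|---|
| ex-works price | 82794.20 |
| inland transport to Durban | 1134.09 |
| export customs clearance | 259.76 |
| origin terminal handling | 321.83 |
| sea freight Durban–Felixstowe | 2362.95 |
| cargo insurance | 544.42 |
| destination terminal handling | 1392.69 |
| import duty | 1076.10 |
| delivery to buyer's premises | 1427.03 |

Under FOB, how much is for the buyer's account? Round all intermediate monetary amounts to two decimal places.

Buyer's account: USD 6803.19

FOB: the seller bears costs until goods are on board at the origin port; the buyer bears freight, insurance and all costs thereafter.
Seller's account: goods 82794.20 + inland to port 1134.09 + export clearance 259.76 + origin terminal 321.83 = 84509.88
Buyer's account: freight 2362.95 + insurance 544.42 + destination terminal 1392.69 + duty 1076.10 + delivery 1427.03 = 6803.19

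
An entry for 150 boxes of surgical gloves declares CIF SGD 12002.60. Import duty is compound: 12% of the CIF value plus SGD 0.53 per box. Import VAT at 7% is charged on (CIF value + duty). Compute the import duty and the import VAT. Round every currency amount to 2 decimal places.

Import duty: SGD 1519.81; import VAT: SGD 946.57

Ad valorem component: 12002.60 × 12% = 1440.31
Specific component: 150 × 0.53 = 79.50
Import duty = 1440.31 + 79.50 = 1519.81
VAT base = CIF + duty = 12002.60 + 1519.81 = 13522.41
Import VAT = 13522.41 × 7% = 946.57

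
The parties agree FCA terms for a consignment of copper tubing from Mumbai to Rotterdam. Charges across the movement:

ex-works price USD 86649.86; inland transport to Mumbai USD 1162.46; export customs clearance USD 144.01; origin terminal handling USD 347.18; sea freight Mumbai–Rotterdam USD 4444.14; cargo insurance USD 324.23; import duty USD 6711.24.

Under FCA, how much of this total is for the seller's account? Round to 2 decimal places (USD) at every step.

FCA: the seller delivers export-cleared goods to the carrier; the buyer bears costs from that point.
Seller's account: goods 86649.86 + inland to port 1162.46 + export clearance 144.01 = 87956.33
Buyer's account: origin terminal 347.18 + freight 4444.14 + insurance 324.23 + duty 6711.24 = 11826.79

Seller's account: USD 87956.33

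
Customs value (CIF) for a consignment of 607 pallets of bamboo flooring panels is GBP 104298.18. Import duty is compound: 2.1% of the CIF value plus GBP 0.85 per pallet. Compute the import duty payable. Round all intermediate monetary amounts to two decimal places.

Ad valorem component: 104298.18 × 2.1% = 2190.26
Specific component: 607 × 0.85 = 515.95
Import duty = 2190.26 + 515.95 = 2706.21

Import duty: GBP 2706.21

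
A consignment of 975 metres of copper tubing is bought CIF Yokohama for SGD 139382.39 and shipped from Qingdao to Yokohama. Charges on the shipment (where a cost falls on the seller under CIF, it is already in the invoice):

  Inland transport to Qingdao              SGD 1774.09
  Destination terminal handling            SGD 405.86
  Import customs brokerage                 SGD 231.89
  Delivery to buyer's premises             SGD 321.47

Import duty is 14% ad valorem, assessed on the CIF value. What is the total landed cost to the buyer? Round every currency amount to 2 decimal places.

Total landed cost: SGD 159855.14

CIF: the seller pays costs through ocean freight and marine insurance to the destination port.
Already in the invoice (seller's account under CIF): inland to port — exclude.
The CIF price already equals the CIF value: 139382.39
Import duty = 139382.39 × 14% = 19513.53
Buyer bears: destination terminal 405.86 + brokerage 231.89 + delivery 321.47 + duty 19513.53 = 20472.75
Landed cost = invoice 139382.39 + 20472.75 = 159855.14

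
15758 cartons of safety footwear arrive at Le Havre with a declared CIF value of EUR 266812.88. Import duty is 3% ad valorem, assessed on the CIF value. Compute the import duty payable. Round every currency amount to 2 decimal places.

Import duty = 266812.88 × 3% = 8004.39

Import duty: EUR 8004.39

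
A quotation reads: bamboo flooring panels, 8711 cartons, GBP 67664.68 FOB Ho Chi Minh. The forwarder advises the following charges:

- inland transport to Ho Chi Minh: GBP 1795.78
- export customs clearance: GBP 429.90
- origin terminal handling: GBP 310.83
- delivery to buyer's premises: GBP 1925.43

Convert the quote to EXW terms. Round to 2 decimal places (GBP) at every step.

EXW price: GBP 65128.17

Not relevant to the conversion: delivery — on the buyer under both terms; not part of either seller's price.
From FOB to EXW, the seller no longer bears: inland to port, export clearance, origin terminal.
EXW price = 67664.68 − 1795.78 − 429.90 − 310.83 = 65128.17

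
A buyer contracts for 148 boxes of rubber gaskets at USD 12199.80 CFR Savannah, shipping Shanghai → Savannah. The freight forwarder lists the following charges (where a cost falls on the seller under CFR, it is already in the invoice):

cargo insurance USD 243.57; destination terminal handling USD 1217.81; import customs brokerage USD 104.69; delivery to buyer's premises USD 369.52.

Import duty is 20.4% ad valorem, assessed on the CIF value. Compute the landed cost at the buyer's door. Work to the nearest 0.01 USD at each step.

CFR: the seller pays costs through ocean freight to the destination port, but not insurance.
CIF value = CFR price + insurance = 12199.80 + 243.57 = 12443.37
Import duty = 12443.37 × 20.4% = 2538.45
Buyer bears: insurance 243.57 + destination terminal 1217.81 + brokerage 104.69 + delivery 369.52 + duty 2538.45 = 4474.04
Landed cost = invoice 12199.80 + 4474.04 = 16673.84

Total landed cost: USD 16673.84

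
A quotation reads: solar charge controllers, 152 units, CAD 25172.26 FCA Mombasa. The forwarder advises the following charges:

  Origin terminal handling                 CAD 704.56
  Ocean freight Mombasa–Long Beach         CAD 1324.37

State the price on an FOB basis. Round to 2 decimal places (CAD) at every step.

Not relevant to the conversion: freight — on the buyer under both terms; not part of either seller's price.
From FCA to FOB, the seller additionally bears: origin terminal.
FOB price = 25172.26 + 704.56 = 25876.82

FOB price: CAD 25876.82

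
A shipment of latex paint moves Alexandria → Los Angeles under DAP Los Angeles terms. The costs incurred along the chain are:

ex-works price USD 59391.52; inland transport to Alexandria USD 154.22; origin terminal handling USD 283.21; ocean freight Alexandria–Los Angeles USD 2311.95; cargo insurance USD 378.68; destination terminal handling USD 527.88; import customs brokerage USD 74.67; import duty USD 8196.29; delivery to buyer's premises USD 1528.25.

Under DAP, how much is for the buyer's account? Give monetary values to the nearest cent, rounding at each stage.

DAP: the seller bears all costs to the named destination except import duty and clearance.
Seller's account: goods 59391.52 + inland to port 154.22 + origin terminal 283.21 + freight 2311.95 + insurance 378.68 + destination terminal 527.88 + delivery 1528.25 = 64575.71
Buyer's account: brokerage 74.67 + duty 8196.29 = 8270.96

Buyer's account: USD 8270.96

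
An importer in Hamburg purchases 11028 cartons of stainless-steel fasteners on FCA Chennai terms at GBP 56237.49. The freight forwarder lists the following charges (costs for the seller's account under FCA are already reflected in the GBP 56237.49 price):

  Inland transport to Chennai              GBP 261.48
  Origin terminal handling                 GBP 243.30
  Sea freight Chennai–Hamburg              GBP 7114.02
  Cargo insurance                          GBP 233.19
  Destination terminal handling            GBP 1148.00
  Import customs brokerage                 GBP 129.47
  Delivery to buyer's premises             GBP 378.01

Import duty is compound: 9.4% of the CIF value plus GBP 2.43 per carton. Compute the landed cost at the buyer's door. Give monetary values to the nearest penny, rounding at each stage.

Total landed cost: GBP 98281.35

FCA: the seller delivers export-cleared goods to the carrier; the buyer bears costs from that point.
Already in the invoice (seller's account under FCA): inland to port — exclude.
CIF value = FCA price + origin terminal + freight + insurance = 56237.49 + 243.30 + 7114.02 + 233.19 = 63828.00
Ad valorem component: 63828.00 × 9.4% = 5999.83
Specific component: 11028 × 2.43 = 26798.04
Import duty = 5999.83 + 26798.04 = 32797.87
Buyer bears: origin terminal 243.30 + freight 7114.02 + insurance 233.19 + destination terminal 1148.00 + brokerage 129.47 + delivery 378.01 + duty 32797.87 = 42043.86
Landed cost = invoice 56237.49 + 42043.86 = 98281.35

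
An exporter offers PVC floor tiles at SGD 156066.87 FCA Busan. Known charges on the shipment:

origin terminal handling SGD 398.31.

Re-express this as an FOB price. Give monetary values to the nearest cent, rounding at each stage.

From FCA to FOB, the seller additionally bears: origin terminal.
FOB price = 156066.87 + 398.31 = 156465.18

FOB price: SGD 156465.18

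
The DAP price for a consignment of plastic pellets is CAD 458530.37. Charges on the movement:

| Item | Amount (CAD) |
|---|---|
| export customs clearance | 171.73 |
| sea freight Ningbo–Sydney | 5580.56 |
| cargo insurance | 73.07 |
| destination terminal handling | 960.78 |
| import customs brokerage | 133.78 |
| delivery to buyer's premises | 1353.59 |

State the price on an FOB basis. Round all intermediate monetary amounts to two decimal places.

Not relevant to the conversion: export clearance — on the seller under both DAP and FOB; already in the DAP price and stays in the FOB price. brokerage — on the buyer under both terms; not part of either seller's price.
From DAP to FOB, the seller no longer bears: freight, insurance, destination terminal, delivery.
FOB price = 458530.37 − 5580.56 − 73.07 − 960.78 − 1353.59 = 450562.37

FOB price: CAD 450562.37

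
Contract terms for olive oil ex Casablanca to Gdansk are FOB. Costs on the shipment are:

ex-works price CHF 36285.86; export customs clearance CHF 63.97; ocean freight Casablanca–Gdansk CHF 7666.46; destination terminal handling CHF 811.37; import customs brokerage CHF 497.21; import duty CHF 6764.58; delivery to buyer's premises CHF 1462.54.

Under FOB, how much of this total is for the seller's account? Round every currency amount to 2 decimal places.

Seller's account: CHF 36349.83

FOB: the seller bears costs until goods are on board at the origin port; the buyer bears freight, insurance and all costs thereafter.
Seller's account: goods 36285.86 + export clearance 63.97 = 36349.83
Buyer's account: freight 7666.46 + destination terminal 811.37 + brokerage 497.21 + duty 6764.58 + delivery 1462.54 = 17202.16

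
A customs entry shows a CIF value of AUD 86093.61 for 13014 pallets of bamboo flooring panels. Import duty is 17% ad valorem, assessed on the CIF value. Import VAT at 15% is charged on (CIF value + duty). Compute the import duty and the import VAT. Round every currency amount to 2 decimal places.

Import duty = 86093.61 × 17% = 14635.91
VAT base = CIF + duty = 86093.61 + 14635.91 = 100729.52
Import VAT = 100729.52 × 15% = 15109.43

Import duty: AUD 14635.91; import VAT: AUD 15109.43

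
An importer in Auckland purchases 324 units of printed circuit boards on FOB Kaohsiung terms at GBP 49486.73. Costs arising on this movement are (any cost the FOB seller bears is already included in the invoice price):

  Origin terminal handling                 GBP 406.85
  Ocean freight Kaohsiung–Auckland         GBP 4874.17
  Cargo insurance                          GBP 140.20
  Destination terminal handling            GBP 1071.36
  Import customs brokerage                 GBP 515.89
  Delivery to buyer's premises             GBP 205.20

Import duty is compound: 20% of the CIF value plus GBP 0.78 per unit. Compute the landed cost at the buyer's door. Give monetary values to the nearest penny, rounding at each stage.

FOB: the seller bears costs until goods are on board at the origin port; the buyer bears freight, insurance and all costs thereafter.
Already in the invoice (seller's account under FOB): origin terminal — exclude.
CIF value = FOB price + freight + insurance = 49486.73 + 4874.17 + 140.20 = 54501.10
Ad valorem component: 54501.10 × 20% = 10900.22
Specific component: 324 × 0.78 = 252.72
Import duty = 10900.22 + 252.72 = 11152.94
Buyer bears: freight 4874.17 + insurance 140.20 + destination terminal 1071.36 + brokerage 515.89 + delivery 205.20 + duty 11152.94 = 17959.76
Landed cost = invoice 49486.73 + 17959.76 = 67446.49

Total landed cost: GBP 67446.49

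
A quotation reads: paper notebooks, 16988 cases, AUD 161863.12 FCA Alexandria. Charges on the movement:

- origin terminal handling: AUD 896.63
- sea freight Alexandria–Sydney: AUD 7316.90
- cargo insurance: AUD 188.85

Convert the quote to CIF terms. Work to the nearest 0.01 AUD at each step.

From FCA to CIF, the seller additionally bears: origin terminal, freight, insurance.
CIF price = 161863.12 + 896.63 + 7316.90 + 188.85 = 170265.50

CIF price: AUD 170265.50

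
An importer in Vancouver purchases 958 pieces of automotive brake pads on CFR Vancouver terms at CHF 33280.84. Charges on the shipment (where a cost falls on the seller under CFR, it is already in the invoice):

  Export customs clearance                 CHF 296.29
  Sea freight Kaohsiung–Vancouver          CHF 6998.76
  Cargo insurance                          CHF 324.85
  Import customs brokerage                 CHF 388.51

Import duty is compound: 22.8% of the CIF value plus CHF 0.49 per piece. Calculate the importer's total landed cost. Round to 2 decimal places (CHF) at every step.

CFR: the seller pays costs through ocean freight to the destination port, but not insurance.
Already in the invoice (seller's account under CFR): export clearance, freight — exclude.
CIF value = CFR price + insurance = 33280.84 + 324.85 = 33605.69
Ad valorem component: 33605.69 × 22.8% = 7662.10
Specific component: 958 × 0.49 = 469.42
Import duty = 7662.10 + 469.42 = 8131.52
Buyer bears: insurance 324.85 + brokerage 388.51 + duty 8131.52 = 8844.88
Landed cost = invoice 33280.84 + 8844.88 = 42125.72

Total landed cost: CHF 42125.72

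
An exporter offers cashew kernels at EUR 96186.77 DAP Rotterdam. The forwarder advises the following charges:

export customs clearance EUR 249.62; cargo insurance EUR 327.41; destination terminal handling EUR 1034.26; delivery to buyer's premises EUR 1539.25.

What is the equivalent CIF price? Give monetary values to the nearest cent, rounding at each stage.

CIF price: EUR 93613.26

Not relevant to the conversion: insurance, export clearance — on the seller under both DAP and CIF; already in the DAP price and stays in the CIF price.
From DAP to CIF, the seller no longer bears: destination terminal, delivery.
CIF price = 96186.77 − 1034.26 − 1539.25 = 93613.26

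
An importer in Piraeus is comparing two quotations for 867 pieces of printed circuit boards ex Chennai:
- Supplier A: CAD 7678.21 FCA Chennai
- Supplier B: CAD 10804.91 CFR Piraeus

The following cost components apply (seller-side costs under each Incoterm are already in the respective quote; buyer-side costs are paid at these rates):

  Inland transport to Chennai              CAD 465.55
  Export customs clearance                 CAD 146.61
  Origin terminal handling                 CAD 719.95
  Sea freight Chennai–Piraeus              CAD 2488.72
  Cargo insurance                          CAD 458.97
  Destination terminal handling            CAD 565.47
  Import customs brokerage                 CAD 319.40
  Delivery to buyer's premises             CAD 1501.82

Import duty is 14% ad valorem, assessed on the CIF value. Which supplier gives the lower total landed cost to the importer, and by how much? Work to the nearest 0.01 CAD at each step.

Supplier B is cheaper by CAD 93.45

Supplier A (FCA):
CIF value = FCA price + origin terminal + freight + insurance = 7678.21 + 719.95 + 2488.72 + 458.97 = 11345.85
Import duty = 11345.85 × 14% = 1588.42
Buyer bears (A): 719.95 + 2488.72 + 458.97 + 565.47 + 319.40 + 1501.82 = 6054.33
Landed cost (A) = invoice 7678.21 + 6054.33 + duty 1588.42 = 15320.96
Supplier B (CFR):
CIF value = CFR price + insurance = 10804.91 + 458.97 = 11263.88
Import duty = 11263.88 × 14% = 1576.94
Buyer bears (B): 458.97 + 565.47 + 319.40 + 1501.82 = 2845.66
Landed cost (B) = invoice 10804.91 + 2845.66 + duty 1576.94 = 15227.51
Difference = |15320.96 − 15227.51| = 93.45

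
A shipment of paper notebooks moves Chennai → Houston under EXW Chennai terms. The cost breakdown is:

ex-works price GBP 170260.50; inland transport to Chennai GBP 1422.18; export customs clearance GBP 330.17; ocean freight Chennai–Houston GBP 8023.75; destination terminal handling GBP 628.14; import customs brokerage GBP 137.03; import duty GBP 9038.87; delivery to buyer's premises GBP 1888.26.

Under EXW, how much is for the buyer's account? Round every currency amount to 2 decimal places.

Buyer's account: GBP 21468.40

EXW: the seller makes goods available at their premises; the buyer bears all onward costs.
Seller's account: goods 170260.50 = 170260.50
Buyer's account: inland to port 1422.18 + export clearance 330.17 + freight 8023.75 + destination terminal 628.14 + brokerage 137.03 + duty 9038.87 + delivery 1888.26 = 21468.40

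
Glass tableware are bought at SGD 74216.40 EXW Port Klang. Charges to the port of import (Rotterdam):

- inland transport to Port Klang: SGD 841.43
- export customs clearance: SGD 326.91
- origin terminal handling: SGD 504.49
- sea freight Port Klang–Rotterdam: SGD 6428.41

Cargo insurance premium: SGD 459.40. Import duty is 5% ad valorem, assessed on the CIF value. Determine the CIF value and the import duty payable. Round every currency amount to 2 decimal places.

CIF value: SGD 82777.04; import duty: SGD 4138.85

CIF = EXW price + pre-shipment costs + freight + insurance
CIF = 74216.40 + 841.43 + 326.91 + 504.49 + 6428.41 + 459.40 = 82777.04
Import duty = 82777.04 × 5% = 4138.85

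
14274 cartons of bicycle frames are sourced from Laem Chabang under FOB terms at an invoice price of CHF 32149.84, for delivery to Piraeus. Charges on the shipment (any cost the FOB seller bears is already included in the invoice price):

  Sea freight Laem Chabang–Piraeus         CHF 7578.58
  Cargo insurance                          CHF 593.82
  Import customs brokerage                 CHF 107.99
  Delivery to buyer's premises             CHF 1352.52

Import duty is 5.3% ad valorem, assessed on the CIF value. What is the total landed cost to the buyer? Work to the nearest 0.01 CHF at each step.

FOB: the seller bears costs until goods are on board at the origin port; the buyer bears freight, insurance and all costs thereafter.
CIF value = FOB price + freight + insurance = 32149.84 + 7578.58 + 593.82 = 40322.24
Import duty = 40322.24 × 5.3% = 2137.08
Buyer bears: freight 7578.58 + insurance 593.82 + brokerage 107.99 + delivery 1352.52 + duty 2137.08 = 11769.99
Landed cost = invoice 32149.84 + 11769.99 = 43919.83

Total landed cost: CHF 43919.83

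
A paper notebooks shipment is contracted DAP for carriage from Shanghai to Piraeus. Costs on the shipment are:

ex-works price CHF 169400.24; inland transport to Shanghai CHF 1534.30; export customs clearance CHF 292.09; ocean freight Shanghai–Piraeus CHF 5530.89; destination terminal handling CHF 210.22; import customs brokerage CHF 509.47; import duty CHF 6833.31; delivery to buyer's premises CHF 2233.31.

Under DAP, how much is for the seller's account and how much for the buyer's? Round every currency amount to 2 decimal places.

Seller: CHF 179201.05; buyer: CHF 7342.78

DAP: the seller bears all costs to the named destination except import duty and clearance.
Seller's account: goods 169400.24 + inland to port 1534.30 + export clearance 292.09 + freight 5530.89 + destination terminal 210.22 + delivery 2233.31 = 179201.05
Buyer's account: brokerage 509.47 + duty 6833.31 = 7342.78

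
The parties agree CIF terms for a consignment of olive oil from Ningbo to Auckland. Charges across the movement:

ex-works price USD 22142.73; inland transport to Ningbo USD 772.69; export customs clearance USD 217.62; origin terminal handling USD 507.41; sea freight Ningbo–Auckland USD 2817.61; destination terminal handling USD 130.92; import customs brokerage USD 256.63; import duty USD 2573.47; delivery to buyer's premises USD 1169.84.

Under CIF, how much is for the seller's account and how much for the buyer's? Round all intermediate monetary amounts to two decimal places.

CIF: the seller pays costs through ocean freight and marine insurance to the destination port.
Seller's account: goods 22142.73 + inland to port 772.69 + export clearance 217.62 + origin terminal 507.41 + freight 2817.61 = 26458.06
Buyer's account: destination terminal 130.92 + brokerage 256.63 + duty 2573.47 + delivery 1169.84 = 4130.86

Seller: USD 26458.06; buyer: USD 4130.86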